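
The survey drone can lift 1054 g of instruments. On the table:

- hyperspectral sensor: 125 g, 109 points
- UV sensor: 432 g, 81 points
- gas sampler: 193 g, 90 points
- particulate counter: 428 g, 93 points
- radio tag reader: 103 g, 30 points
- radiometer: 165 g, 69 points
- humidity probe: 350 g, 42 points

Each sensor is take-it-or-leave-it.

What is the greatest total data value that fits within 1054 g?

By data value per g: hyperspectral sensor 0.87, gas sampler 0.47, radiometer 0.42 lead.
Taking hyperspectral sensor + gas sampler + particulate counter + radio tag reader + radiometer: 1014 g used, 391 in data value.
Nothing else within 1054 g beats 391.

391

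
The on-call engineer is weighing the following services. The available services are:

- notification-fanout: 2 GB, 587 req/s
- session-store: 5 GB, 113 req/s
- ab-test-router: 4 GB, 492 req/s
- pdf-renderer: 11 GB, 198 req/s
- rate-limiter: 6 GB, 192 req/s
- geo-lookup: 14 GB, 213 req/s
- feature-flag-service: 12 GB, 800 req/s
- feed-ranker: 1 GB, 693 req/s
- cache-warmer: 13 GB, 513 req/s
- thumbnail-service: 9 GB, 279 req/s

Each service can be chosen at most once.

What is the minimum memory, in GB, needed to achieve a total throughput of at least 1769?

Need the lightest bundle worth ≥ 1769.
notification-fanout + ab-test-router + feed-ranker: 1772 throughput at 7 GB.
Any bundle with less than 7 GB falls short of 1769.

7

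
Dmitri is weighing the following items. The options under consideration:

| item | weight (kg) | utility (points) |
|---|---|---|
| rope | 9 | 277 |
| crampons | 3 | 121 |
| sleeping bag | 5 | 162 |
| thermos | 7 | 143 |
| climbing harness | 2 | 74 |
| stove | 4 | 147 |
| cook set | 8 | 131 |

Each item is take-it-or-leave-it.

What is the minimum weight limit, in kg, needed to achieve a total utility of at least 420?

Minimise kg subject to total utility ≥ 420.
crampons + sleeping bag + stove reaches 430 using 12 kg.
Below 12 kg the best achievable stays under 420.

12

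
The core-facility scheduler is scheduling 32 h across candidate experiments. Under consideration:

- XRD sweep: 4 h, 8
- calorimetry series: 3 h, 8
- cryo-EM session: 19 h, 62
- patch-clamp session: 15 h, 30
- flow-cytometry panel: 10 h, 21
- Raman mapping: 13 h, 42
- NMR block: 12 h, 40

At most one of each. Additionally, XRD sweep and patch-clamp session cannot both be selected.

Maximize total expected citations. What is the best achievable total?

Ranking by ratio (expected citations/h): NMR block 3.33, cryo-EM session 3.26, Raman mapping 3.23.
Greedy by ratio would take cryo-EM session + NMR block: 31 h used, total 102.
Dropping NMR block frees 12 h; slotting in Raman mapping (13 h) lifts the total to 104 at 32 h.
An exhaustive check of the 128 subsets confirms 104.

104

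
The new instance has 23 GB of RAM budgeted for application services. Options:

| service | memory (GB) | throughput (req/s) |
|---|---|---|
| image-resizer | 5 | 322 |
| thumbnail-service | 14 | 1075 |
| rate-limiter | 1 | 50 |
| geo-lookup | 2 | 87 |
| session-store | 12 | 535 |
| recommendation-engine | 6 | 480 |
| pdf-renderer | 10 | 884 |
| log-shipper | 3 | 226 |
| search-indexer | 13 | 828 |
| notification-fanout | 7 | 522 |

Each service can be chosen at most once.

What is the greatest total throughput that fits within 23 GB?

1886

Density check — pdf-renderer 88.40, recommendation-engine 80.00, thumbnail-service 76.79, log-shipper 75.33 are the best per GB.
Greedy by ratio would take rate-limiter + geo-lookup + recommendation-engine + pdf-renderer + log-shipper: 22 GB used, total 1727.
Dropping rate-limiter and geo-lookup and log-shipper frees 6 GB; slotting in notification-fanout (7 GB) lifts the total to 1886 at 23 GB.
The closest alternative, thumbnail-service + recommendation-engine + log-shipper, reaches only 1781.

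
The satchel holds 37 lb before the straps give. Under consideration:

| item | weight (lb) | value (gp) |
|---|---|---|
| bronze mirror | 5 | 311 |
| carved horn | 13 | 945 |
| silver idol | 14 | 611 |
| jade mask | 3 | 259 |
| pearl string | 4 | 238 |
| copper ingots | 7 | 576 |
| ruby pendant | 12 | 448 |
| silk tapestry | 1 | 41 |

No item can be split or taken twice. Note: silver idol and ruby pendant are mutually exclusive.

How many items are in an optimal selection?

4

Best achievable value is 2391.
carved horn + silver idol + jade mask + copper ingots hits 2391 at 37 lb.
Any selection reaching 2391 contains exactly 4 items.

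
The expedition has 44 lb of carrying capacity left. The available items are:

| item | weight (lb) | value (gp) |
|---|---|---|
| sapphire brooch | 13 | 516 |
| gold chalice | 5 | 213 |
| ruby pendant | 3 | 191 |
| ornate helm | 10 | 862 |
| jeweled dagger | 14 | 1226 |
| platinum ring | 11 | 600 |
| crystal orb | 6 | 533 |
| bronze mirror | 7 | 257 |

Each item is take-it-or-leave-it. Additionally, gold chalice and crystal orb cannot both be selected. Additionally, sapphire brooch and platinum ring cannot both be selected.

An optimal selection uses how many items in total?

5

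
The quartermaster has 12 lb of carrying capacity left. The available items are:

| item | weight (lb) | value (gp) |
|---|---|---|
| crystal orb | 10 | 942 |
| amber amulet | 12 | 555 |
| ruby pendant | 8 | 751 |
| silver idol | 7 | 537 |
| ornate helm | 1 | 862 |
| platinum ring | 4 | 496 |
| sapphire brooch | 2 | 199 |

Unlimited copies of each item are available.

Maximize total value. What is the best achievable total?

10344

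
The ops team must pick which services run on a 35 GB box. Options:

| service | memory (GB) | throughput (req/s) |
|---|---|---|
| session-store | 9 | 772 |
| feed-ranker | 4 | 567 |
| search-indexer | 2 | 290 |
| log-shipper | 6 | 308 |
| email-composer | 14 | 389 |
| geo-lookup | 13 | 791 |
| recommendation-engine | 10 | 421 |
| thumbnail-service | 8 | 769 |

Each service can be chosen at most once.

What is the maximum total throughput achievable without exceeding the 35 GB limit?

Density check — search-indexer 145.00, feed-ranker 141.75, thumbnail-service 96.12, session-store 85.78 are the best per GB.
The ratio heuristic lands on session-store + feed-ranker + search-indexer + log-shipper + thumbnail-service (2706) but leaves 6 GB idle.
Dropping search-indexer and log-shipper frees 8 GB; slotting in geo-lookup (13 GB) lifts the total to 2899 at 34 GB.

2899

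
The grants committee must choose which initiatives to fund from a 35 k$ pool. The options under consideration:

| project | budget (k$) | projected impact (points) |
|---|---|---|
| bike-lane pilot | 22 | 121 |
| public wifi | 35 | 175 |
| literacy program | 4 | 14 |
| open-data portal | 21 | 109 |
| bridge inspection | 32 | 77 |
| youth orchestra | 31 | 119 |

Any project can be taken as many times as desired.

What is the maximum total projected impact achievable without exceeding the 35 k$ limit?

The ratio heuristic lands on bike-lane pilot + 3×literacy program (163) but leaves 1 k$ idle.
The 34 k$ tied up in bike-lane pilot and 3×literacy program is better spent on public wifi — total rises to 175 (35 k$).
That's the maximum — no swap from here does better than 175.

175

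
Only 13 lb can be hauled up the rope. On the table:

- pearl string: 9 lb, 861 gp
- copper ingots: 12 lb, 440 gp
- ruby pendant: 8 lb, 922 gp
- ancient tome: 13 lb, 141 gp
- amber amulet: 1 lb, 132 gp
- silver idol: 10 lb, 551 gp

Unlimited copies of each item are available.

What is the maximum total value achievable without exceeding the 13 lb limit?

1716

Taking 13×amber amulet: 13 lb used, 1716 in value.
That's the maximum — no swap from here does better than 1716.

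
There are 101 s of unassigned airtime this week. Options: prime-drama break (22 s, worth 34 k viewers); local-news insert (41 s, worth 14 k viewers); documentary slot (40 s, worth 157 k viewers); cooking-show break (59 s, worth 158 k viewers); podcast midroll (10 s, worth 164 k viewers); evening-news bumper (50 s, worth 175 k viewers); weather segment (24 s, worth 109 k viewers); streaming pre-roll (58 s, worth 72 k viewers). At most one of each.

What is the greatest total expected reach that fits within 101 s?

A density-first pass picks prime-drama break + documentary slot + podcast midroll + weather segment — 464 at 96 s.
The 46 s tied up in prime-drama break and weather segment is better spent on evening-news bumper — total rises to 496 (100 s).
Next best is prime-drama break + documentary slot + podcast midroll + weather segment at 464 (96 s) — short by 32.

496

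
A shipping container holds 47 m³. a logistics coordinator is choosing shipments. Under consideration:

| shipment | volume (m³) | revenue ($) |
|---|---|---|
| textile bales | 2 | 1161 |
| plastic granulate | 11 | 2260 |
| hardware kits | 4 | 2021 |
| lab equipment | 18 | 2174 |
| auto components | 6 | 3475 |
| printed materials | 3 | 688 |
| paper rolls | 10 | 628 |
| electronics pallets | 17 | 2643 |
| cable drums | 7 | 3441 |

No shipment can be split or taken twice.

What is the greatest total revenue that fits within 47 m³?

15001

Greedy by ratio would take textile bales + plastic granulate + hardware kits + auto components + printed materials + paper rolls + cable drums: 43 m³ used, total 13674.
Replace printed materials and paper rolls with electronics pallets: the trade gains 1327 net, giving 15001 at 47 m³.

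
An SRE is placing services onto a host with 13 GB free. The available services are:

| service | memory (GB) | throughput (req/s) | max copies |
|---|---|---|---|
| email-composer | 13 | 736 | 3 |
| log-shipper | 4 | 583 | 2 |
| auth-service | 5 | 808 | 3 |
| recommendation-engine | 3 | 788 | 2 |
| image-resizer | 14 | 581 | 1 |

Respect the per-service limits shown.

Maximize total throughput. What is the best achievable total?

Taking the top-ratio services first gives auth-service + 2×recommendation-engine for 2384 (11 GB).
Replace recommendation-engine with auth-service: the trade gains 20 net, giving 2404 at 13 GB.
Nothing else within 13 GB beats 2404.

2404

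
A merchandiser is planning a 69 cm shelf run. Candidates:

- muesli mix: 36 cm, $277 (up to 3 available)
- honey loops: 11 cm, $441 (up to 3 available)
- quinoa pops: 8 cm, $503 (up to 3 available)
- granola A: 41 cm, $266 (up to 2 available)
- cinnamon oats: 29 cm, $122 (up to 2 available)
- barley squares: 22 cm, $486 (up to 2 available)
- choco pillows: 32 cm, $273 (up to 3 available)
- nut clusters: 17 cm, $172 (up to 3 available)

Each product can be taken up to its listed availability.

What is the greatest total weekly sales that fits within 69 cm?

2877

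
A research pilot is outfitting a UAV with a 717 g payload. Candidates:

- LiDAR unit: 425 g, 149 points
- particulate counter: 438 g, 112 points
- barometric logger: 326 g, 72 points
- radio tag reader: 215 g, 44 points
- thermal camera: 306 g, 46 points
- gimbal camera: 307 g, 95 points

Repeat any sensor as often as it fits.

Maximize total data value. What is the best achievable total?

Ranking by ratio (data value/g): LiDAR unit 0.35, gimbal camera 0.31, particulate counter 0.26.
LiDAR unit + radio tag reader uses 640 of the 717 g and totals 193.
Every other selection either busts 717 g or fails to beat 193.

193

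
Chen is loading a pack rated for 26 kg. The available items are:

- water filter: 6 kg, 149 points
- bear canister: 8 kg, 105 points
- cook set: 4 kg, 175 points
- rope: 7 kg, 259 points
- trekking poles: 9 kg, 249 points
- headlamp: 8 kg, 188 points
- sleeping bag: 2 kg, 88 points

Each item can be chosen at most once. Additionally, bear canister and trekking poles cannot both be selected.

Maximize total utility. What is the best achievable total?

832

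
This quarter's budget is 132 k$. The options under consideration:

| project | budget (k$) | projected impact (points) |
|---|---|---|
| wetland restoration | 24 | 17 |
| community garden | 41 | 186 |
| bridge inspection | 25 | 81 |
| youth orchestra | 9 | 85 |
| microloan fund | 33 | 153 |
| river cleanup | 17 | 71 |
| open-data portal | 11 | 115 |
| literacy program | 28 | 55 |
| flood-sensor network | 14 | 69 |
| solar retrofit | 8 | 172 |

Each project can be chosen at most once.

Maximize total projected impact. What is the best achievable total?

792

Filling by ratio: community garden + youth orchestra + microloan fund + open-data portal + flood-sensor network + solar retrofit for 780, with 16 k$ left unused.
The 14 k$ tied up in flood-sensor network is better spent on bridge inspection — total rises to 792 (127 k$).
Runner-up community garden + youth orchestra + microloan fund + river cleanup + open-data portal + solar retrofit tops out at 782.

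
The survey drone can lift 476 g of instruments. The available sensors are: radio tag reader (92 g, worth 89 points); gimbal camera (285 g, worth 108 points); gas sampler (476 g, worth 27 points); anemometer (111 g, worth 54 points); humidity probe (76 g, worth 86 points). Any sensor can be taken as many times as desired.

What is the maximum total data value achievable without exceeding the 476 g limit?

Density check — humidity probe 1.13, radio tag reader 0.97, anemometer 0.49 are the best per g.
Taking the top-ratio sensors first gives 6×humidity probe for 516 (456 g).
The 76 g tied up in humidity probe is better spent on radio tag reader — total rises to 519 (472 g).
No other feasible combination exceeds 519.

519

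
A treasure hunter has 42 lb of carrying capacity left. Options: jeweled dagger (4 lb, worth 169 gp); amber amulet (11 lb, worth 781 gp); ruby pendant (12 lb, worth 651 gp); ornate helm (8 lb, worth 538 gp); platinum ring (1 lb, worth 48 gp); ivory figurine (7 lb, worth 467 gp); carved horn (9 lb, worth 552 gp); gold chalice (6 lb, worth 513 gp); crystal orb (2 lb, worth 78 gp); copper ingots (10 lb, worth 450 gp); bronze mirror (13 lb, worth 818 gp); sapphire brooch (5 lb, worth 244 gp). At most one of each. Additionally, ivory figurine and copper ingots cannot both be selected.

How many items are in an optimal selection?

The maximum value within 42 lb is 2899.
amber amulet + ornate helm + platinum ring + ivory figurine + carved horn + gold chalice hits 2899 at 42 lb.
Any selection reaching 2899 contains exactly 6 items.

6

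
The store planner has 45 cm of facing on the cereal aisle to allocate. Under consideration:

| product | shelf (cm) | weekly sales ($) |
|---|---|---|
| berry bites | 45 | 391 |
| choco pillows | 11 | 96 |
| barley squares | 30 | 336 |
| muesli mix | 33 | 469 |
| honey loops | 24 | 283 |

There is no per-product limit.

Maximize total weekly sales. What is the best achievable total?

565

Density check — muesli mix 14.21, honey loops 11.79, barley squares 11.20 are the best per cm.
Taking choco pillows + muesli mix: 44 cm used, 565 in weekly sales.
The spare 1 cm is too small for any remaining product, and no exchange beats 565.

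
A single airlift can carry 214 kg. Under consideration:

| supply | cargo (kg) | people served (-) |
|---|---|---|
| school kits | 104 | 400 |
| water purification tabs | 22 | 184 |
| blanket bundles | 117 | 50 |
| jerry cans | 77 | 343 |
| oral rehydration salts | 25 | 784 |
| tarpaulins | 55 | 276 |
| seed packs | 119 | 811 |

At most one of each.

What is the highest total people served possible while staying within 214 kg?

1871

The ratio heuristic lands on water purification tabs + oral rehydration salts + seed packs (1779) but leaves 48 kg idle.
The 22 kg tied up in water purification tabs is better spent on tarpaulins — total rises to 1871 (199 kg).
The closest alternative, water purification tabs + oral rehydration salts + seed packs, reaches only 1779.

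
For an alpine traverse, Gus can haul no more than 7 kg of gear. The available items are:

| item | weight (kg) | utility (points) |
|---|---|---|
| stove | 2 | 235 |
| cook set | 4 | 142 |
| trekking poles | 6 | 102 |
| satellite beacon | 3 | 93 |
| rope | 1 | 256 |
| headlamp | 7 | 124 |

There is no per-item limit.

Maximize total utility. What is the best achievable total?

Taking 7×rope: 7 kg used, 1792 in utility.
No other feasible combination exceeds 1792.

1792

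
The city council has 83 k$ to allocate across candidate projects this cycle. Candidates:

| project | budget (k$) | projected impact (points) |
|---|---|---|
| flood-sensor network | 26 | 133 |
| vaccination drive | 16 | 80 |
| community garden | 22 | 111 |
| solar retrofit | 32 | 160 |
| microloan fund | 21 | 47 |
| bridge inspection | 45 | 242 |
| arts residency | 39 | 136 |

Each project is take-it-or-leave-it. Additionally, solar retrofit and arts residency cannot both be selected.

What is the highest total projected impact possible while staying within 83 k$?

433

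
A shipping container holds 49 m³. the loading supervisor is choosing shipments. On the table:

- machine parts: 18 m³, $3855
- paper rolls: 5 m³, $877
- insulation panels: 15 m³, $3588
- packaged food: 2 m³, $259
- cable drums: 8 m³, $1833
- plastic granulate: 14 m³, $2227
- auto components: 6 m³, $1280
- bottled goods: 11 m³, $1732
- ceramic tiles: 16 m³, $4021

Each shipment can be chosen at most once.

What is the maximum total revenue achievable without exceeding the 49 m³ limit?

Greedy by ratio would take insulation panels + packaged food + cable drums + auto components + ceramic tiles: 47 m³ used, total 10981.
Replace packaged food and cable drums and auto components with machine parts: the trade gains 483 net, giving 11464 at 49 m³.
Next best is machine parts + cable drums + auto components + ceramic tiles at 10989 (48 m³) — short by 475.

11464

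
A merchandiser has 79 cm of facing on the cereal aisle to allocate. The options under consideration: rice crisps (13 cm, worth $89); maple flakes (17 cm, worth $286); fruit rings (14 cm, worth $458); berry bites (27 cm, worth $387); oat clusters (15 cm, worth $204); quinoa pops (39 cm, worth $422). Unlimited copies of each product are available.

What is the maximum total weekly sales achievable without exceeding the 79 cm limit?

2290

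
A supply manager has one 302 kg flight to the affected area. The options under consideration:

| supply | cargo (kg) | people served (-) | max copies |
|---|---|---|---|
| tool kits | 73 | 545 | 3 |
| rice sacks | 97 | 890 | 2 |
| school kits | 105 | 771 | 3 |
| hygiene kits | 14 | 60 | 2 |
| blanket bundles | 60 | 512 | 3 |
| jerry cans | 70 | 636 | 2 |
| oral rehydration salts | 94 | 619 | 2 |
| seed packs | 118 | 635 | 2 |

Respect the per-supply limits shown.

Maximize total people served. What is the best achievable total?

2674

Filling by ratio: 2×rice sacks + 2×hygiene kits + jerry cans for 2536, with 10 kg left unused.
Dropping rice sacks and 2×hygiene kits frees 125 kg; slotting in blanket bundles + jerry cans (130 kg) lifts the total to 2674 at 297 kg.
Every other selection either busts 302 kg or exceeds an availability limit or fails to beat 2674.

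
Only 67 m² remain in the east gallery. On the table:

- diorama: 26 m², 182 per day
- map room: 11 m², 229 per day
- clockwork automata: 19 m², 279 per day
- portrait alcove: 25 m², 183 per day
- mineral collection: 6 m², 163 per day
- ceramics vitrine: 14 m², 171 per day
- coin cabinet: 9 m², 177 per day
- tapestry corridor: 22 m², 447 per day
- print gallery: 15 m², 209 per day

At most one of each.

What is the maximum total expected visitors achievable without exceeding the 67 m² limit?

1295

Map room + clockwork automata + mineral collection + coin cabinet + tapestry corridor uses 67 of the 67 m² and totals 1295.
That's the maximum — no swap from here does better than 1295.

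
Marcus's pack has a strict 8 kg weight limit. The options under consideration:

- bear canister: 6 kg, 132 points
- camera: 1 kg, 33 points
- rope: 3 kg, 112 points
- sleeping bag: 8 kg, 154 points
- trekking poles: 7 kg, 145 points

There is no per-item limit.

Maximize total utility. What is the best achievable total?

290

The ratio ordering already packs tightly: 2×camera + 2×rope, 8 kg, 290.
No other feasible combination exceeds 290.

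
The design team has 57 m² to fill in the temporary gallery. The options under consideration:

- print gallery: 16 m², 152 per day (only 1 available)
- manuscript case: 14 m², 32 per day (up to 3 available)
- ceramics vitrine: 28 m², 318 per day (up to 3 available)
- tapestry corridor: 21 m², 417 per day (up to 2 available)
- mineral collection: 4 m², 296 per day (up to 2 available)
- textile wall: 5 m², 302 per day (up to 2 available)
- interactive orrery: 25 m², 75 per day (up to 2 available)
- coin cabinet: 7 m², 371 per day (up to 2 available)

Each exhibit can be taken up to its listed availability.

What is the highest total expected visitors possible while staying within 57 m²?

2355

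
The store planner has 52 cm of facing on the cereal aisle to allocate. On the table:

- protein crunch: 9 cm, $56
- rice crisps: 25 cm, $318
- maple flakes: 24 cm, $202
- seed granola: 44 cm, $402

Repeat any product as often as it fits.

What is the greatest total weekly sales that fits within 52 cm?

2×rice crisps uses 50 of the 52 cm and totals 636.

636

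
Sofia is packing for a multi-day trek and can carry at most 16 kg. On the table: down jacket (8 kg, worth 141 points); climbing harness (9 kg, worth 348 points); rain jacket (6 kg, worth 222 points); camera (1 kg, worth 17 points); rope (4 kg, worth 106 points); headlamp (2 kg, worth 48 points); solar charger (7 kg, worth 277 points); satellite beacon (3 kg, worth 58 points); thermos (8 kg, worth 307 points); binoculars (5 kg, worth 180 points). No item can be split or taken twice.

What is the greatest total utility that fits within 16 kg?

625

Ranking by ratio (utility/kg): solar charger 39.57, climbing harness 38.67, thermos 38.38.
The ratio ordering already packs tightly: climbing harness + solar charger, 16 kg, 625.
Runner-up camera + solar charger + thermos tops out at 601.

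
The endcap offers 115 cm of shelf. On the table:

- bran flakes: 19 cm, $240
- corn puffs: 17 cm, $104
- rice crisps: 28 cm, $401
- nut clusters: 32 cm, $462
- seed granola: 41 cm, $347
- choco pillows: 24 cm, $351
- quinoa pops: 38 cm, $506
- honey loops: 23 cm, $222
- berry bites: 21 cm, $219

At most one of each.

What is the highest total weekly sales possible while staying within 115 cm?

1559

The ratio heuristic lands on bran flakes + rice crisps + nut clusters + choco pillows (1454) but leaves 12 cm idle.
Dropping rice crisps frees 28 cm; slotting in quinoa pops (38 cm) lifts the total to 1559 at 113 cm.
The closest alternative, nut clusters + choco pillows + quinoa pops + berry bites, reaches only 1538.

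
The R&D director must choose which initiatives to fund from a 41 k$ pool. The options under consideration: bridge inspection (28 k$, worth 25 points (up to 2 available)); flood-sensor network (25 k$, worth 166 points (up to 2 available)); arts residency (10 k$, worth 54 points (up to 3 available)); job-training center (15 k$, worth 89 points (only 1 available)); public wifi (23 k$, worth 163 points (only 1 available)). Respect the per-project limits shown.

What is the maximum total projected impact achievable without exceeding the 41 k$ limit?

Filling by ratio: job-training center + public wifi for 252, with 3 k$ left unused.
Dropping public wifi frees 23 k$; slotting in flood-sensor network (25 k$) lifts the total to 255 at 40 k$.
Every other selection either busts 41 k$ or exceeds an availability limit or fails to beat 255.

255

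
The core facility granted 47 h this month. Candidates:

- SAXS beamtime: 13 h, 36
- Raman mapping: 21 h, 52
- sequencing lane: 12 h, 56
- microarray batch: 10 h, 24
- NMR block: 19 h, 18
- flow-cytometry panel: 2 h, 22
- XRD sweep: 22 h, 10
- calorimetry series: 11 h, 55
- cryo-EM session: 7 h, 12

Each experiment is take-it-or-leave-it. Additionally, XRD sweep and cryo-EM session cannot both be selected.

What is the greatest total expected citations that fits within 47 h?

185

A density-first pass picks SAXS beamtime + sequencing lane + flow-cytometry panel + calorimetry series + cryo-EM session — 181 at 45 h.
Dropping SAXS beamtime and cryo-EM session frees 20 h; slotting in Raman mapping (21 h) lifts the total to 185 at 46 h.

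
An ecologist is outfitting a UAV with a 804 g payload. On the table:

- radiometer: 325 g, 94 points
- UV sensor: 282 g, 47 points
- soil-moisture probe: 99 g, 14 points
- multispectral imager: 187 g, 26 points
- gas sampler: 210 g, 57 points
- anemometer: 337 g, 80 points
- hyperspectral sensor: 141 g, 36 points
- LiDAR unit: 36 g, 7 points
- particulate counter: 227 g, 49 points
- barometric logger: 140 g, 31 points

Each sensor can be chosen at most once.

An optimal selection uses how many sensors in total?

3

Best achievable data value is 210.
radiometer + anemometer + hyperspectral sensor hits 210 at 803 g.
Any selection reaching 210 contains exactly 3 sensors.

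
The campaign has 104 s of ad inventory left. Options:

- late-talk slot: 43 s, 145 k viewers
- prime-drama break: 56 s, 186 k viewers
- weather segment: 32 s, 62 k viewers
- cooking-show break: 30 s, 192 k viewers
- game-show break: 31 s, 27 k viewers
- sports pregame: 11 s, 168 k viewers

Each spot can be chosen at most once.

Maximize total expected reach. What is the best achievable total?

Greedy by ratio would take late-talk slot + cooking-show break + sports pregame: 84 s used, total 505.
Replace late-talk slot with prime-drama break: the trade gains 41 net, giving 546 at 97 s.
The closest alternative, late-talk slot + cooking-show break + sports pregame, reaches only 505.

546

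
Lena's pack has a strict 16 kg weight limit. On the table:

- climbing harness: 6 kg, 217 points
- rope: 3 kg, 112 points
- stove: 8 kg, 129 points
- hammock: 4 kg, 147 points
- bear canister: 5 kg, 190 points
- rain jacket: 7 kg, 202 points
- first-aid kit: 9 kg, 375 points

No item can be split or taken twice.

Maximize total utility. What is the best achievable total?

The ratio heuristic lands on bear canister + first-aid kit (565) but leaves 2 kg idle.
Dropping bear canister frees 5 kg; slotting in rope + hammock (7 kg) lifts the total to 634 at 16 kg.
Nothing else within 16 kg beats 634.

634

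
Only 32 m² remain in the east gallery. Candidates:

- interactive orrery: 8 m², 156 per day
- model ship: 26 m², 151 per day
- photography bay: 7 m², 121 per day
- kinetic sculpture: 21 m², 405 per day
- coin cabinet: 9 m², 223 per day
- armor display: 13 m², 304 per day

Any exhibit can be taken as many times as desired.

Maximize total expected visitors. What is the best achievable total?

750

Greedy by ratio would take 3×coin cabinet: 27 m² used, total 669.
Dropping coin cabinet frees 9 m²; slotting in armor display (13 m²) lifts the total to 750 at 31 m².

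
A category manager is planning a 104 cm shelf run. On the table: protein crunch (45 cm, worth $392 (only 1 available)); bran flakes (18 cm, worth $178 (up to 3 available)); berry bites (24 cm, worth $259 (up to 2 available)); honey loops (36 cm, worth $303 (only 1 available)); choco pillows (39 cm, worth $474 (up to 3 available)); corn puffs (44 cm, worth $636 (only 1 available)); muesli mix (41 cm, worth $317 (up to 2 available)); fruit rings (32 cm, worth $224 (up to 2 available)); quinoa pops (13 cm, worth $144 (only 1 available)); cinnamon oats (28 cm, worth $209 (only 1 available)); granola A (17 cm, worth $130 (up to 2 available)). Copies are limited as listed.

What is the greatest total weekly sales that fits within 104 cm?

By weekly sales per cm: corn puffs 14.45, choco pillows 12.15, quinoa pops 11.08, berry bites 10.79 lead.
A density-first pass picks choco pillows + corn puffs + quinoa pops — 1254 at 96 cm.
The 13 cm tied up in quinoa pops is better spent on bran flakes — total rises to 1288 (101 cm).
Every other selection either busts 104 cm or exceeds an availability limit or fails to beat 1288.

1288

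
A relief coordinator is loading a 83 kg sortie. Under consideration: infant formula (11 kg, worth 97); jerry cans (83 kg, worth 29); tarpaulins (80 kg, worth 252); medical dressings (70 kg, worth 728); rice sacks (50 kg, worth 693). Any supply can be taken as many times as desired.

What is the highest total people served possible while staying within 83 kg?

Density check — rice sacks 13.86, medical dressings 10.40, infant formula 8.82, tarpaulins 3.15 are the best per kg.
Best packing: 3×infant formula + rice sacks — 83 kg, 984 total.

984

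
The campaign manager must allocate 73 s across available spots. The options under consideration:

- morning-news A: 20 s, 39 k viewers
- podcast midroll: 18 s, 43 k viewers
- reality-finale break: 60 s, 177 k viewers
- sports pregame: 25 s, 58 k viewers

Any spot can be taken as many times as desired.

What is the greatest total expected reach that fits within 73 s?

177

Taking reality-finale break: 60 s used, 177 in expected reach.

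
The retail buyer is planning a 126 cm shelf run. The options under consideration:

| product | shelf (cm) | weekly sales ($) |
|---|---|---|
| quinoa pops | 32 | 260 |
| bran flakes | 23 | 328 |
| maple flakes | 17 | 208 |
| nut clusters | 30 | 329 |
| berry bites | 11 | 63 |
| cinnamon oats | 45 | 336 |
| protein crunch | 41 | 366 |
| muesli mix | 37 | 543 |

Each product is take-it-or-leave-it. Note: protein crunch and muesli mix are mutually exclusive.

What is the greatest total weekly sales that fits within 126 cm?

Taking bran flakes + maple flakes + nut clusters + berry bites + muesli mix: 118 cm used, 1471 in weekly sales.
The closest alternative, quinoa pops + bran flakes + nut clusters + muesli mix, reaches only 1460.

1471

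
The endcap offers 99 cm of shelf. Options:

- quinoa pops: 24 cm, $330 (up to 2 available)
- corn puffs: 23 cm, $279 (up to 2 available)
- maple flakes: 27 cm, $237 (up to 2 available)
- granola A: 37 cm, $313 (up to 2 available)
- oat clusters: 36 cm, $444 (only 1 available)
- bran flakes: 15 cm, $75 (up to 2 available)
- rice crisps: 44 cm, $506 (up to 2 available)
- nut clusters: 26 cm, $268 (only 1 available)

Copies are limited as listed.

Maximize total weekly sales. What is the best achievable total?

1218

Taking the top-ratio products first gives 2×quinoa pops + oat clusters + bran flakes for 1179 (99 cm).
The 51 cm tied up in oat clusters and bran flakes is better spent on 2×corn puffs — total rises to 1218 (94 cm).
That's the maximum — no swap from here does better than 1218.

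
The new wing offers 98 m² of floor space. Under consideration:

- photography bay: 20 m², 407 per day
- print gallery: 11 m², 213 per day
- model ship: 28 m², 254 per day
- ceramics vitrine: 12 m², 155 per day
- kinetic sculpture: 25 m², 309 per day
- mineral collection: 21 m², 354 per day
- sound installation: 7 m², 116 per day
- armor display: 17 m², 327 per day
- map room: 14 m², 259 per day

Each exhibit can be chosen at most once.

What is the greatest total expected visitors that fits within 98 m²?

Taking the top-ratio exhibits first gives photography bay + print gallery + mineral collection + sound installation + armor display + map room for 1676 (90 m²).
The 7 m² tied up in sound installation is better spent on ceramics vitrine — total rises to 1715 (95 m²).
That's the maximum — no swap from here does better than 1715.

1715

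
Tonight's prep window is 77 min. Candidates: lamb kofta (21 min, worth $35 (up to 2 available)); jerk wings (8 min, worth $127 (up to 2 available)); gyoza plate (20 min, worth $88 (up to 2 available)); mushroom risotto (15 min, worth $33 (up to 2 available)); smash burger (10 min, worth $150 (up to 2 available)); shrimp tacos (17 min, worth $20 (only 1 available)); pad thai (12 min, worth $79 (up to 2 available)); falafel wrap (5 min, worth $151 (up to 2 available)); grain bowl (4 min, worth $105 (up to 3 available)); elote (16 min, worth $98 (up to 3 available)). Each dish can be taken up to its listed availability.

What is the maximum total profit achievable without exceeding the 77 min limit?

1269

Ranking by ratio (profit/min): falafel wrap 30.20, grain bowl 26.25, jerk wings 15.88, smash burger 15.00.
Greedy by ratio would take 2×jerk wings + 2×smash burger + pad thai + 2×falafel wrap + 3×grain bowl: 70 min used, total 1250.
Replace pad thai with elote: the trade gains 19 net, giving 1269 at 74 min.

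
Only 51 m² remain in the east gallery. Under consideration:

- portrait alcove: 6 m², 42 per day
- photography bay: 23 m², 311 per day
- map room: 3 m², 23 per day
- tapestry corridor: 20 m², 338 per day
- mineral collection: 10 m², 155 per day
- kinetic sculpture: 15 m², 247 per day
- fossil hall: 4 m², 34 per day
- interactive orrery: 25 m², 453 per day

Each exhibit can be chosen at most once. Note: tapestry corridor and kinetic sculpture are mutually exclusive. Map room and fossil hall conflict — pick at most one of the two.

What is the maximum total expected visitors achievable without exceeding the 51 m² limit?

By expected visitors per m²: interactive orrery 18.12, tapestry corridor 16.90, kinetic sculpture 16.47 lead.
Greedy by ratio would take tapestry corridor + fossil hall + interactive orrery: 49 m² used, total 825.
Dropping tapestry corridor and fossil hall frees 24 m²; slotting in mineral collection + kinetic sculpture (25 m²) lifts the total to 855 at 50 m².
That's the maximum — no feasible swap from here does better than 855.

855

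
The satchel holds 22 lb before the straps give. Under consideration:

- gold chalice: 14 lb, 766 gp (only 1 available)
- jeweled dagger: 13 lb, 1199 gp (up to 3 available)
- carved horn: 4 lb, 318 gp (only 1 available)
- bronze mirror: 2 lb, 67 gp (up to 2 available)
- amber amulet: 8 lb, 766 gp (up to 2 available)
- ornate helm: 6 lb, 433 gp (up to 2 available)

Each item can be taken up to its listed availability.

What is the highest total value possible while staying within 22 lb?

1965

Greedy by ratio would take carved horn + bronze mirror + 2×amber amulet: 22 lb used, total 1917.
The 6 lb tied up in carved horn and bronze mirror is better spent on ornate helm — total rises to 1965 (22 lb).
Nothing else within 22 lb beats 1965.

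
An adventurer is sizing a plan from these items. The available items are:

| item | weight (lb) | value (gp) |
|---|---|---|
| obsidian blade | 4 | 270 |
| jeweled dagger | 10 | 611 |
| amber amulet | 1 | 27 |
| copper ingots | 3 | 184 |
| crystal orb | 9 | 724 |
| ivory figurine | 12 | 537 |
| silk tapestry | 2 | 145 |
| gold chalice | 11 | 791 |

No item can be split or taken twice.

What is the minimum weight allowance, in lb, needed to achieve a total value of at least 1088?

Minimise lb subject to total value ≥ 1088.
Taking obsidian blade + crystal orb + silk tapestry gives 1139 (≥ 1088) for 15 lb.
Below 15 lb the best achievable stays under 1088.

15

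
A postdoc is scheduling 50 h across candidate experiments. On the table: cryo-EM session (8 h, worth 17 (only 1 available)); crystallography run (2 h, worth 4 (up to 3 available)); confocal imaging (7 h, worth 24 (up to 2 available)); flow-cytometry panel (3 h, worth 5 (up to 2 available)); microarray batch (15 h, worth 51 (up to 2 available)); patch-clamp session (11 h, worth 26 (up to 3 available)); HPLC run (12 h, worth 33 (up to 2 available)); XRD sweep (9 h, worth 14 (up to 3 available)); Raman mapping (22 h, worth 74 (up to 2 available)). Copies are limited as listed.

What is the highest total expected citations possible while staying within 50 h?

162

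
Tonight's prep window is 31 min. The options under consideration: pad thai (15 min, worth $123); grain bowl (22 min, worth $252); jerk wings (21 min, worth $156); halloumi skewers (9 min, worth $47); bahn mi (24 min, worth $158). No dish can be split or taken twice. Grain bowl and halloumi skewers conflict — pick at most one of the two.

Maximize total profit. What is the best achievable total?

Best packing: grain bowl — 22 min, 252 total.

252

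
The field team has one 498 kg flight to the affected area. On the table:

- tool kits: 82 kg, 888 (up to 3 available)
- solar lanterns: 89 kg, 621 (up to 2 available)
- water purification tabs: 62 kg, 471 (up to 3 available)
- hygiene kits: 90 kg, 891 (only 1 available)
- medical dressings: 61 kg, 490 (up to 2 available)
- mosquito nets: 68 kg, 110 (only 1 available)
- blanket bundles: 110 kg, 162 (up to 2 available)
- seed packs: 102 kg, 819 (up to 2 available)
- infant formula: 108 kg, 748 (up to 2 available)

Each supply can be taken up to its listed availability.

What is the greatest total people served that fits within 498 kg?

4666

Ranking by ratio (people served/kg): tool kits 10.83, hygiene kits 9.90, medical dressings 8.03.
Greedy by ratio would take 3×tool kits + hygiene kits + 2×medical dressings: 458 kg used, total 4535.
The 61 kg tied up in medical dressings is better spent on solar lanterns — total rises to 4666 (486 kg).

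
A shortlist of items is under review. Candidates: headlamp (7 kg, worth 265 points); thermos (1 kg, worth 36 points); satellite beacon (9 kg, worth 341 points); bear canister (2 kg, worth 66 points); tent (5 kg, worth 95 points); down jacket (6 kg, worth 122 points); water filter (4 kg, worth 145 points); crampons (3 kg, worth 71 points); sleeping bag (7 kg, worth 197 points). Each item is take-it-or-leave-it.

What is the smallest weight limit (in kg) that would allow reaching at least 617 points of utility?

Need the lightest bundle worth ≥ 617.
headlamp + thermos + satellite beacon: 642 utility at 17 kg.
No combination under 17 kg hits 617.

17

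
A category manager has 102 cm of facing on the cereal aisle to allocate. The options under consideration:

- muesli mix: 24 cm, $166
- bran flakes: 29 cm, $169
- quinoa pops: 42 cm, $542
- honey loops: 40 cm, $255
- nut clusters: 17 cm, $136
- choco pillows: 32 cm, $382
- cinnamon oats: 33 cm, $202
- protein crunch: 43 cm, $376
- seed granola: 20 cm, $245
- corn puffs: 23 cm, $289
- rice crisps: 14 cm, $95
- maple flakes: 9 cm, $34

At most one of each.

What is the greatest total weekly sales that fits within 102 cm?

1213

Taking the top-ratio products first gives quinoa pops + nut clusters + seed granola + corn puffs for 1212 (102 cm).
The 37 cm tied up in nut clusters and seed granola is better spent on choco pillows — total rises to 1213 (97 cm).
Runner-up quinoa pops + nut clusters + seed granola + corn puffs tops out at 1212.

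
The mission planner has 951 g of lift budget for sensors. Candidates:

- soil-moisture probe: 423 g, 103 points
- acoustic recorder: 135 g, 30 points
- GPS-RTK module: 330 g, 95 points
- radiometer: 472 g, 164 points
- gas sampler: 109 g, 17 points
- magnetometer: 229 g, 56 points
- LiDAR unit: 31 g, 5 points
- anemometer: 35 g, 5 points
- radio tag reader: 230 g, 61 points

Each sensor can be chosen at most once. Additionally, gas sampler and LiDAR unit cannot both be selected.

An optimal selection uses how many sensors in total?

3

Best achievable data value is 289.
One optimal bundle: acoustic recorder + GPS-RTK module + radiometer (937 g).
Any selection reaching 289 contains exactly 3 sensors.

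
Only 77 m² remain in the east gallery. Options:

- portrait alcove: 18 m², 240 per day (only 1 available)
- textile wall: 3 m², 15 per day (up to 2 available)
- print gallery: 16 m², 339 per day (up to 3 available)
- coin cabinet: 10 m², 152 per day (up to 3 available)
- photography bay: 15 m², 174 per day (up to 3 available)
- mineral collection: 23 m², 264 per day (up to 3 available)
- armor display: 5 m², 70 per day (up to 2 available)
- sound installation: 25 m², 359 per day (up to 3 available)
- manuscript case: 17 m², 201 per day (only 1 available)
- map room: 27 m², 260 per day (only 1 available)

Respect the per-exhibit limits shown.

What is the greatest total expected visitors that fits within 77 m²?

1409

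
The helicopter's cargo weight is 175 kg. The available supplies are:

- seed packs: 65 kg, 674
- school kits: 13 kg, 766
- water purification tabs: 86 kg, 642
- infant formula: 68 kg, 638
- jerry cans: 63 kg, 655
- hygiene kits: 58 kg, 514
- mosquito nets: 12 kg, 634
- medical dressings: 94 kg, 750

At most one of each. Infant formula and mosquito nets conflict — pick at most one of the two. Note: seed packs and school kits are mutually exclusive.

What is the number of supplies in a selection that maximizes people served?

4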